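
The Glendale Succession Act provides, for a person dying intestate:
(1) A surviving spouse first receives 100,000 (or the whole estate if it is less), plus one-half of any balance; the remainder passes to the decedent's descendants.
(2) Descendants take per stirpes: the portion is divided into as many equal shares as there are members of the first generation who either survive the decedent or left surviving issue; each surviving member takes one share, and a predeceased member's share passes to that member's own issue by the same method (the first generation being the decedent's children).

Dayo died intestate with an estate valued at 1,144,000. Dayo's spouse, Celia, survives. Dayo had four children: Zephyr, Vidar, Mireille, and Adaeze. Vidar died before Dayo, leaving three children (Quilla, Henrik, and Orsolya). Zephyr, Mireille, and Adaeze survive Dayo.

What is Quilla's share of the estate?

Celia first takes 100,000, leaving a balance of 1,044,000. Celia then takes one-half of the balance (522,000), for a total of 622,000. The remaining 522,000 passes to the descendants.
The descendants' portion (522,000) is divided into 4 shares of 130,500: Zephyr, Mireille, and Adaeze each take 130,500; Vidar's 130,500 share passes to Vidar's issue.
Vidar's share (130,500) is divided into 3 shares of 43,500: Quilla, Henrik, and Orsolya each take 43,500.

Quilla receives 43,500.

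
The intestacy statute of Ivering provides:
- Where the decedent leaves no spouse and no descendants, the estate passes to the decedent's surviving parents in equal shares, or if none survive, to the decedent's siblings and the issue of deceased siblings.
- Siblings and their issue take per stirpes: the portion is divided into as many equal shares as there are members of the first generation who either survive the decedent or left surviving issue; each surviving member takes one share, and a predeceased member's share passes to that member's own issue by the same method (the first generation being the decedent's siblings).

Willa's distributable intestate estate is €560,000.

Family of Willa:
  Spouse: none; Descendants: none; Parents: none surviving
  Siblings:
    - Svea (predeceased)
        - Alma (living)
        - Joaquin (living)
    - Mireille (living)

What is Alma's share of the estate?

The entire €560,000 passes to the siblings and their issue.
That amount (€560,000) is divided into 2 shares of €280,000: Mireille takes €280,000; Svea's €280,000 share passes to Svea's issue.
Svea's share (€280,000) is divided into 2 shares of €140,000: Alma and Joaquin each take €140,000.

Alma receives €140,000.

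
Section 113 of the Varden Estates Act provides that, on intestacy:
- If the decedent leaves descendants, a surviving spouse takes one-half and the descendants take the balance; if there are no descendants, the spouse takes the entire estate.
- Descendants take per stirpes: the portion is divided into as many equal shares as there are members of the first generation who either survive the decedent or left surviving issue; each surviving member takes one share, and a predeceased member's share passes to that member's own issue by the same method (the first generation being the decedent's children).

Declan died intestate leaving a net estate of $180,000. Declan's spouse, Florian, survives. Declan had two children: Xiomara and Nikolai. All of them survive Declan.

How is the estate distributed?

Florian takes one-half of $180,000 = $90,000. The remaining $90,000 passes to the descendants.
The descendants' portion ($90,000) is divided into 2 shares of $45,000: Xiomara and Nikolai each take $45,000.

Florian: $90,000; Xiomara: $45,000; Nikolai: $45,000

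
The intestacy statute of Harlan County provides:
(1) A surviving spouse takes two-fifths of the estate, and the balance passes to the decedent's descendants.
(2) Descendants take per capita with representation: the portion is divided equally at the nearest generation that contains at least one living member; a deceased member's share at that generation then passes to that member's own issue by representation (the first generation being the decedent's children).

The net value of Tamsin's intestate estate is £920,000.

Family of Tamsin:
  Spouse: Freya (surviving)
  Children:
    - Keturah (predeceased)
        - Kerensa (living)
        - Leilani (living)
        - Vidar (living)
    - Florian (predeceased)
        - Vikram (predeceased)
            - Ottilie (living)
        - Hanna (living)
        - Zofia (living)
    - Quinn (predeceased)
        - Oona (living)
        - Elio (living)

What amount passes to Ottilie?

Freya takes two-fifths of £920,000 = £368,000. The remaining £552,000 passes to the descendants.
No child survives, so the initial division is made at the grandchildren's generation.
The descendants' portion (£552,000) is divided into 8 shares of £69,000: Kerensa, Leilani, Vidar, Hanna, Zofia, Oona, and Elio each take £69,000; Vikram's £69,000 share passes to Vikram's issue.
Vikram's share (£69,000) passes entirely to Ottilie.

Ottilie receives £69,000.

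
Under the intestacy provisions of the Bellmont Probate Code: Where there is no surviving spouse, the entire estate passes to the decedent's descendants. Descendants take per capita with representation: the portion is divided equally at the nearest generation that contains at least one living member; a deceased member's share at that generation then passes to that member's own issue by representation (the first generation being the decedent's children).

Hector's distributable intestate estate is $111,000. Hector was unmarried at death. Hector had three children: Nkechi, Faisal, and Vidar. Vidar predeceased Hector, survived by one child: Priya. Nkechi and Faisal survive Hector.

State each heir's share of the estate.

Nkechi: $37,000; Faisal: $37,000; Priya: $37,000

The entire $111,000 passes to the descendants.
That amount ($111,000) is divided into 3 shares of $37,000: Nkechi and Faisal each take $37,000; Vidar's $37,000 share passes to Vidar's issue.
Vidar's share ($37,000) passes entirely to Priya.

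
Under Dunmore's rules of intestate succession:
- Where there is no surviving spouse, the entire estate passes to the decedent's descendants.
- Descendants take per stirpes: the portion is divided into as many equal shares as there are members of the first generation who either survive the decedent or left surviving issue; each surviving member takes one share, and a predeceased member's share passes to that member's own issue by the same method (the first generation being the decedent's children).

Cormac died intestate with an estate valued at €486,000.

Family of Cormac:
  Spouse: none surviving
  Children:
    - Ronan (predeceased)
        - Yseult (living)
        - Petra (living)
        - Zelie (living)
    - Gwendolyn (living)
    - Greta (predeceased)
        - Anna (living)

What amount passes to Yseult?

The entire €486,000 passes to the descendants.
That amount (€486,000) is divided into 3 shares of €162,000: Gwendolyn takes €162,000; Ronan's €162,000 share passes to Ronan's issue; Greta's €162,000 share passes to Greta's issue.
Ronan's share (€162,000) is divided into 3 shares of €54,000: Yseult, Petra, and Zelie each take €54,000.
Greta's share (€162,000) passes entirely to Anna.

Yseult receives €54,000.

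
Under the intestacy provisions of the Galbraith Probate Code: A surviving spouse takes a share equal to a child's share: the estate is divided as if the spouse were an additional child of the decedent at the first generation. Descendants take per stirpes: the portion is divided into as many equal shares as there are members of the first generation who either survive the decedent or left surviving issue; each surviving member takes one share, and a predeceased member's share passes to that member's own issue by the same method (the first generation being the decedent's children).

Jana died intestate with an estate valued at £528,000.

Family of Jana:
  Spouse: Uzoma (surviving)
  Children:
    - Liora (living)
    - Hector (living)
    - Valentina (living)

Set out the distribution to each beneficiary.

The spouse counts as an additional share at the children's level, so there are 4 primary shares of £132,000. Uzoma takes one such share (£132,000).
The children's combined portion (£396,000) is divided into 3 shares of £132,000: Liora, Hector, and Valentina each take £132,000.

Uzoma: £132,000; Liora: £132,000; Hector: £132,000; Valentina: £132,000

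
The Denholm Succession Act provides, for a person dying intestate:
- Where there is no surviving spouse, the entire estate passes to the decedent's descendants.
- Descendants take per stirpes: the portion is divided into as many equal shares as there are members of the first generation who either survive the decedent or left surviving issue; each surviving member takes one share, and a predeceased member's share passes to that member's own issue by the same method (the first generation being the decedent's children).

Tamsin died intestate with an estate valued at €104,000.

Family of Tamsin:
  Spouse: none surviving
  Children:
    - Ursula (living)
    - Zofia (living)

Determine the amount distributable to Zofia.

The entire €104,000 passes to the descendants.
That amount (€104,000) is divided into 2 shares of €52,000: Ursula and Zofia each take €52,000.

Zofia receives €52,000.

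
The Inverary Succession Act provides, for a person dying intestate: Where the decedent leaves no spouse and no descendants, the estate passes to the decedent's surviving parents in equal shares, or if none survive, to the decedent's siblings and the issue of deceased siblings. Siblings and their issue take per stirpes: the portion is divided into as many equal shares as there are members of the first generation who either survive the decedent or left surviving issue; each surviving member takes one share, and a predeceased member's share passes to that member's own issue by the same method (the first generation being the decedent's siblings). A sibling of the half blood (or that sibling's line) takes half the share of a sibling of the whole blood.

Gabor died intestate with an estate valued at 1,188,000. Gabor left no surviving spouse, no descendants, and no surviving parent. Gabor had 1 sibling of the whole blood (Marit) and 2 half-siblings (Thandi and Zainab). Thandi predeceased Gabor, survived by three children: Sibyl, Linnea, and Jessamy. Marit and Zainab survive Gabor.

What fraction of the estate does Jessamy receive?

The entire 1,188,000 passes to the siblings and their issue.
Counting each half-blood sibling's line as half a unit, there are 2 units in 1,188,000, so one unit is 594,000. Whole-blood lines (Marit) take 594,000 each; half-blood lines (Thandi and Zainab) take 297,000 each.
Thandi's share (297,000) is divided into 3 shares of 99,000: Sibyl, Linnea, and Jessamy each take 99,000.

Jessamy receives 1/12 of the estate.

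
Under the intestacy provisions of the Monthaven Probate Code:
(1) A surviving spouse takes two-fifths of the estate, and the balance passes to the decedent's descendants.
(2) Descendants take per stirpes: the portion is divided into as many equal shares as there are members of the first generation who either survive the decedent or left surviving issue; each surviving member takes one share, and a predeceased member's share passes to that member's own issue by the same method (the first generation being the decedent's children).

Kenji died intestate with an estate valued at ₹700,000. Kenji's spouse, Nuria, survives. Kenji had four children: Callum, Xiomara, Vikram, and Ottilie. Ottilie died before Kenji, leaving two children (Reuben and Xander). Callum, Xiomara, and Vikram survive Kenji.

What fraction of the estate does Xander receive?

Nuria takes two-fifths of ₹700,000 = ₹280,000. The remaining ₹420,000 passes to the descendants.
The descendants' portion (₹420,000) is divided into 4 shares of ₹105,000: Callum, Xiomara, and Vikram each take ₹105,000; Ottilie's ₹105,000 share passes to Ottilie's issue.
Ottilie's share (₹105,000) is divided into 2 shares of ₹52,500: Reuben and Xander each take ₹52,500.

Xander receives 3/40 of the estate.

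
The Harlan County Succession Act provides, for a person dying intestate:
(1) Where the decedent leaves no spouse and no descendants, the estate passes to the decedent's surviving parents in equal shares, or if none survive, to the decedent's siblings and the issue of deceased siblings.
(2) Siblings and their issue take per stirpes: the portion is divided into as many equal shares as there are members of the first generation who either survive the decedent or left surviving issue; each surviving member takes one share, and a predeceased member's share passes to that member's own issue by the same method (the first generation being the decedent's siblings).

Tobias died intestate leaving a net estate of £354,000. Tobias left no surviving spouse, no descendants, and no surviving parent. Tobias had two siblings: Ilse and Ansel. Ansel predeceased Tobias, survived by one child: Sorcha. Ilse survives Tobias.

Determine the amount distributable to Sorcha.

Sorcha receives £177,000.

The entire £354,000 passes to the siblings and their issue.
That amount (£354,000) is divided into 2 shares of £177,000: Ilse takes £177,000; Ansel's £177,000 share passes to Ansel's issue.
Ansel's share (£177,000) passes entirely to Sorcha.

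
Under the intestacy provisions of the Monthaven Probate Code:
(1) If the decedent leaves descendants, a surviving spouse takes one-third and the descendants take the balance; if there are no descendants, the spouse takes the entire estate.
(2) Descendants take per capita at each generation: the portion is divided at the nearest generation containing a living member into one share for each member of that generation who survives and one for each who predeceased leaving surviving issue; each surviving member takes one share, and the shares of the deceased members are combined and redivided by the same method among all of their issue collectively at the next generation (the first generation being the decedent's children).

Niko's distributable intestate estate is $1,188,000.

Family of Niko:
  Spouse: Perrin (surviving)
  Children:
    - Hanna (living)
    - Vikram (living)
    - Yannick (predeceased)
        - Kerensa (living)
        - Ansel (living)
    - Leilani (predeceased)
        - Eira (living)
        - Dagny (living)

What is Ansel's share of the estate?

Ansel receives $99,000.

Perrin takes one-third of $1,188,000 = $396,000. The remaining $792,000 passes to the descendants.
The descendants' portion ($792,000) is divided at the children's generation into 4 shares of $198,000. Hanna and Vikram each take $198,000. The 2 shares of the deceased (Yannick and Leilani) are combined into a pool of $396,000.
That pool ($396,000) is divided at the grandchildren's generation equally among Kerensa, Ansel, Eira, and Dagny: $99,000 each.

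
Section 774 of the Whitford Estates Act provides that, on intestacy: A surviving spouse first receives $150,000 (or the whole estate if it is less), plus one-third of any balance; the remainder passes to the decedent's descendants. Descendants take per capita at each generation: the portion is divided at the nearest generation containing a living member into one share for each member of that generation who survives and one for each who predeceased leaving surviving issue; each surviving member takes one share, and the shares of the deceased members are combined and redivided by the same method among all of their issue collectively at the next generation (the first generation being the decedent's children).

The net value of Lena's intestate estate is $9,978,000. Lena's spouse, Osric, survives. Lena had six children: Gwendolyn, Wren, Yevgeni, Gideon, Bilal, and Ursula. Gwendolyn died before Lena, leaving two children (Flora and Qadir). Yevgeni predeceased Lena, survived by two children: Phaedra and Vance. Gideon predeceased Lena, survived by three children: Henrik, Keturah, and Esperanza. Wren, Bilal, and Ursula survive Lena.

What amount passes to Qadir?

Osric first takes $150,000, leaving a balance of $9,828,000. Osric then takes one-third of the balance ($3,276,000), for a total of $3,426,000. The remaining $6,552,000 passes to the descendants.
The descendants' portion ($6,552,000) is divided at the children's generation into 6 shares of $1,092,000. Wren, Bilal, and Ursula each take $1,092,000. The 3 shares of the deceased (Gwendolyn, Yevgeni, and Gideon) are combined into a pool of $3,276,000.
That pool ($3,276,000) is divided at the grandchildren's generation equally among Flora, Qadir, Phaedra, Vance, Henrik, Keturah, and Esperanza: $468,000 each.

Qadir receives $468,000.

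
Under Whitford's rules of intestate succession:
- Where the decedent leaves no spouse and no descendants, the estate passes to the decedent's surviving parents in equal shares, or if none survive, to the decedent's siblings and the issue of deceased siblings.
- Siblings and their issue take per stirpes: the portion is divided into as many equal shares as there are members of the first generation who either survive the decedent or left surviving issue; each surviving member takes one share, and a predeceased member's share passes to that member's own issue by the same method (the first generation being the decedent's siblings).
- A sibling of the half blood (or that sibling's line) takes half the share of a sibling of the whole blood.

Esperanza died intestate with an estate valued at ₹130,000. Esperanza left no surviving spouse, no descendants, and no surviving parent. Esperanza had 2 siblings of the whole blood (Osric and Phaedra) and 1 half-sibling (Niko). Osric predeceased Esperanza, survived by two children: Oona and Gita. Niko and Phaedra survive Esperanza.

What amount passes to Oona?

Oona receives ₹26,000.

The entire ₹130,000 passes to the siblings and their issue.
Counting each half-blood sibling's line as half a unit, there are 5/2 units in ₹130,000, so one unit is ₹52,000. Whole-blood lines (Osric and Phaedra) take ₹52,000 each; half-blood lines (Niko) take ₹26,000 each.
Osric's share (₹52,000) is divided into 2 shares of ₹26,000: Oona and Gita each take ₹26,000.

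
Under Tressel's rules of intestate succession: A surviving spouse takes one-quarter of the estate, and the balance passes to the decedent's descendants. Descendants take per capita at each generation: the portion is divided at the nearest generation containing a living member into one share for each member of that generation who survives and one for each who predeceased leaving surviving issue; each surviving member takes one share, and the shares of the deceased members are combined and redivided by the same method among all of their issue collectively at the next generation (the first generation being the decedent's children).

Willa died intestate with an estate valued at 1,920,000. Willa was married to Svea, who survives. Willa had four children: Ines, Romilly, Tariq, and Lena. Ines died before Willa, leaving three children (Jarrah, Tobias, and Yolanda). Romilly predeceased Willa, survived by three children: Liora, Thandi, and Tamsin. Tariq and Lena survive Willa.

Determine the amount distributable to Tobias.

Svea takes one-quarter of 1,920,000 = 480,000. The remaining 1,440,000 passes to the descendants.
The descendants' portion (1,440,000) is divided at the children's generation into 4 shares of 360,000. Tariq and Lena each take 360,000. The 2 shares of the deceased (Ines and Romilly) are combined into a pool of 720,000.
That pool (720,000) is divided at the grandchildren's generation equally among Jarrah, Tobias, Yolanda, Liora, Thandi, and Tamsin: 120,000 each.

Tobias receives 120,000.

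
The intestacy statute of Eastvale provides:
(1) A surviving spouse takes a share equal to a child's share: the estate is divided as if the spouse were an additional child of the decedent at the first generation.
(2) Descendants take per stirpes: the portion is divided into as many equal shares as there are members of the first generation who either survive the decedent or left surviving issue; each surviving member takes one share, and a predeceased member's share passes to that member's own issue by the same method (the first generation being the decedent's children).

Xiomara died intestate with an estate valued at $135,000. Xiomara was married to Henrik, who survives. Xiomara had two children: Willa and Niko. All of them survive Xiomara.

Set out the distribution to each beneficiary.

The spouse counts as an additional share at the children's level, so there are 3 primary shares of $45,000. Henrik takes one such share ($45,000).
The children's combined portion ($90,000) is divided into 2 shares of $45,000: Willa and Niko each take $45,000.

Henrik: $45,000; Willa: $45,000; Niko: $45,000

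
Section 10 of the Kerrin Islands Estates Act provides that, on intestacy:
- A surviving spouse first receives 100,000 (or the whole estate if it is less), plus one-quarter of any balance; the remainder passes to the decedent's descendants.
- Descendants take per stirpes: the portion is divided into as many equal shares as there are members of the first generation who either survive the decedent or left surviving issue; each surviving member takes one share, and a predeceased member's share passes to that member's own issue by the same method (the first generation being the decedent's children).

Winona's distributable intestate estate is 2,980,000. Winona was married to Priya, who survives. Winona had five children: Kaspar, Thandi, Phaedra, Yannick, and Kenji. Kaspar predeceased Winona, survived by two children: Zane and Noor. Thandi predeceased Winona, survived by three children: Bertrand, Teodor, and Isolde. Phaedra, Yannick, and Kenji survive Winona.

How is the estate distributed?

Priya first takes 100,000, leaving a balance of 2,880,000. Priya then takes one-quarter of the balance (720,000), for a total of 820,000. The remaining 2,160,000 passes to the descendants.
The descendants' portion (2,160,000) is divided into 5 shares of 432,000: Phaedra, Yannick, and Kenji each take 432,000; Kaspar's 432,000 share passes to Kaspar's issue; Thandi's 432,000 share passes to Thandi's issue.
Kaspar's share (432,000) is divided into 2 shares of 216,000: Zane and Noor each take 216,000.
Thandi's share (432,000) is divided into 3 shares of 144,000: Bertrand, Teodor, and Isolde each take 144,000.

Priya: 820,000; Zane: 216,000; Noor: 216,000; Bertrand: 144,000; Teodor: 144,000; Isolde: 144,000; Phaedra: 432,000; Yannick: 432,000; Kenji: 432,000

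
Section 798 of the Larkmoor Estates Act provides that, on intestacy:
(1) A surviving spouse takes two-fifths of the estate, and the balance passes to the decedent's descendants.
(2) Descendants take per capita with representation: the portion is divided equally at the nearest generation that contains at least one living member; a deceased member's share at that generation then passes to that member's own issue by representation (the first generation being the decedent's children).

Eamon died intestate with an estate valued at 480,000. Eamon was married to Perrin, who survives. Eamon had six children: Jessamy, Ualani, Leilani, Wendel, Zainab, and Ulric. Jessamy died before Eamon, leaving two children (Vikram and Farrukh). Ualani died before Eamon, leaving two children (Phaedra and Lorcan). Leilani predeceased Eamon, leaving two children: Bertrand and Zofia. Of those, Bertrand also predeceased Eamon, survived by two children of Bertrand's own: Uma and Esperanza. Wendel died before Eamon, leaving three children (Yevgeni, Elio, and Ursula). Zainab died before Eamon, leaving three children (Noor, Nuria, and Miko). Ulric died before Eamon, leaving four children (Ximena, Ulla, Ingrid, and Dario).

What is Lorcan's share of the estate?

Perrin takes two-fifths of 480,000 = 192,000. The remaining 288,000 passes to the descendants.
No child survives, so the initial division is made at the grandchildren's generation.
The descendants' portion (288,000) is divided into 16 shares of 18,000: Vikram, Farrukh, Phaedra, Lorcan, Zofia, Yevgeni, Elio, Ursula, Noor, Nuria, Miko, Ximena, Ulla, Ingrid, and Dario each take 18,000; Bertrand's 18,000 share passes to Bertrand's issue.
Bertrand's share (18,000) is divided into 2 shares of 9,000: Uma and Esperanza each take 9,000.

Lorcan receives 18,000.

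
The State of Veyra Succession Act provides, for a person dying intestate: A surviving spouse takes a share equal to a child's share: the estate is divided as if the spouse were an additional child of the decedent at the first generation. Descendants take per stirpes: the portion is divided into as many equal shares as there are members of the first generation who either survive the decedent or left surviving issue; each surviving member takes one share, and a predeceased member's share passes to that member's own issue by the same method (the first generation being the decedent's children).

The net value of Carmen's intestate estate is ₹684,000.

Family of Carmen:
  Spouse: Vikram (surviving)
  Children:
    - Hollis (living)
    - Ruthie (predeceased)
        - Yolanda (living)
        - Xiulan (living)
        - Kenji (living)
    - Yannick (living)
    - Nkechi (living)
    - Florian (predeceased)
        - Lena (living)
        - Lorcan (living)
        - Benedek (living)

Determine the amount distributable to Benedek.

The spouse counts as an additional share at the children's level, so there are 6 primary shares of ₹114,000. Vikram takes one such share (₹114,000).
The children's combined portion (₹570,000) is divided into 5 shares of ₹114,000: Hollis, Yannick, and Nkechi each take ₹114,000; Ruthie's ₹114,000 share passes to Ruthie's issue; Florian's ₹114,000 share passes to Florian's issue.
Ruthie's share (₹114,000) is divided into 3 shares of ₹38,000: Yolanda, Xiulan, and Kenji each take ₹38,000.
Florian's share (₹114,000) is divided into 3 shares of ₹38,000: Lena, Lorcan, and Benedek each take ₹38,000.

Benedek receives ₹38,000.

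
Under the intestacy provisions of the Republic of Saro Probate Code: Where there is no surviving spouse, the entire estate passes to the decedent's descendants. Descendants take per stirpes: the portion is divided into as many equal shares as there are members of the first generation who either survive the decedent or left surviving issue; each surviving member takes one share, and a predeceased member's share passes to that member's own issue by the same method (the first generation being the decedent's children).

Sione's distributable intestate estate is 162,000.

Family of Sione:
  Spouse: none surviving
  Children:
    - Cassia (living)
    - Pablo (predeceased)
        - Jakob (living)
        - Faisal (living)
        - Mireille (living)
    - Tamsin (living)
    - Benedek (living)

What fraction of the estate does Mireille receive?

Mireille receives 1/12 of the estate.

The entire 162,000 passes to the descendants.
That amount (162,000) is divided into 4 shares of 40,500: Cassia, Tamsin, and Benedek each take 40,500; Pablo's 40,500 share passes to Pablo's issue.
Pablo's share (40,500) is divided into 3 shares of 13,500: Jakob, Faisal, and Mireille each take 13,500.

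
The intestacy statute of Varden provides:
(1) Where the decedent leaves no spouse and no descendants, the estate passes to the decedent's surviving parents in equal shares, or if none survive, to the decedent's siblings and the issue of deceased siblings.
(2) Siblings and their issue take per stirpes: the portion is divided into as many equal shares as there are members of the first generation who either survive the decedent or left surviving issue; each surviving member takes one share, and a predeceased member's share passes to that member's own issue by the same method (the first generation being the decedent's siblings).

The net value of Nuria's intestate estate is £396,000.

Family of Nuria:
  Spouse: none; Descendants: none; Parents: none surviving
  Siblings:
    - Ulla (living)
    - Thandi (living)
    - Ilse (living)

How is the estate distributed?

The entire £396,000 passes to the siblings and their issue.
That amount (£396,000) is divided into 3 shares of £132,000: Ulla, Thandi, and Ilse each take £132,000.

Ulla: £132,000; Thandi: £132,000; Ilse: £132,000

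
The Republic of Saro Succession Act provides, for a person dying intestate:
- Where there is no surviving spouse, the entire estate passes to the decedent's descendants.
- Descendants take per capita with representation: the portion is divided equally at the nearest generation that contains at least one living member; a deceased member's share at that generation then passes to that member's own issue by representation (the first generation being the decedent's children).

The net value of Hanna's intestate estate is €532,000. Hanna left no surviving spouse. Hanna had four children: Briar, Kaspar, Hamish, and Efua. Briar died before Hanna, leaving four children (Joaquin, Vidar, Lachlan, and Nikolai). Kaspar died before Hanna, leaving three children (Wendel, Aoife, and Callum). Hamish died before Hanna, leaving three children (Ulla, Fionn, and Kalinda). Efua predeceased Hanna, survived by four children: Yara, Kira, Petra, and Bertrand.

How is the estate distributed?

Joaquin: €38,000; Vidar: €38,000; Lachlan: €38,000; Nikolai: €38,000; Wendel: €38,000; Aoife: €38,000; Callum: €38,000; Ulla: €38,000; Fionn: €38,000; Kalinda: €38,000; Yara: €38,000; Kira: €38,000; Petra: €38,000; Bertrand: €38,000

The entire €532,000 passes to the descendants.
No child survives, so the initial division is made at the grandchildren's generation.
That amount (€532,000) is divided into 14 shares of €38,000: Joaquin, Vidar, Lachlan, Nikolai, Wendel, Aoife, Callum, Ulla, Fionn, Kalinda, Yara, Kira, Petra, and Bertrand each take €38,000.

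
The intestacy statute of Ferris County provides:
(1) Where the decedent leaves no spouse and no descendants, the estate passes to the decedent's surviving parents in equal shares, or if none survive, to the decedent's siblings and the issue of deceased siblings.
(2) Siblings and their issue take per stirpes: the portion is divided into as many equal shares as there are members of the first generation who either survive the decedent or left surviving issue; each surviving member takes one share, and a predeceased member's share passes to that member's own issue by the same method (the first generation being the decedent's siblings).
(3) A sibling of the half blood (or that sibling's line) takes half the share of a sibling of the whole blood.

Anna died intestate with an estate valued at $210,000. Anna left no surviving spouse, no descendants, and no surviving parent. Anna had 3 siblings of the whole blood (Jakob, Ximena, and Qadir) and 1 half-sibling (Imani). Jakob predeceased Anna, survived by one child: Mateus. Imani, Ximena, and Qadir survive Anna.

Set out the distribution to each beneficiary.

Mateus: $60,000; Imani: $30,000; Ximena: $60,000; Qadir: $60,000

The entire $210,000 passes to the siblings and their issue.
Counting each half-blood sibling's line as half a unit, there are 7/2 units in $210,000, so one unit is $60,000. Whole-blood lines (Jakob, Ximena, and Qadir) take $60,000 each; half-blood lines (Imani) take $30,000 each.
Jakob's share ($60,000) passes entirely to Mateus.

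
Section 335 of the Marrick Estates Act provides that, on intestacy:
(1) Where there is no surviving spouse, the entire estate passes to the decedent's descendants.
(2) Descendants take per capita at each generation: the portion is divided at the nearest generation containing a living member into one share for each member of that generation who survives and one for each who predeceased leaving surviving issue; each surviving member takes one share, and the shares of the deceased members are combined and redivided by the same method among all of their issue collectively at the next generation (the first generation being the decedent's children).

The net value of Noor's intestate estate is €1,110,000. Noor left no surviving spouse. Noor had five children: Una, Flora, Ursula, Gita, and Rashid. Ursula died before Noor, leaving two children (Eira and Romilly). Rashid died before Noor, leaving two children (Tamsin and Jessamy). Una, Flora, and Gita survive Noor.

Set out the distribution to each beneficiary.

The entire €1,110,000 passes to the descendants.
That amount (€1,110,000) is divided at the children's generation into 5 shares of €222,000. Una, Flora, and Gita each take €222,000. The 2 shares of the deceased (Ursula and Rashid) are combined into a pool of €444,000.
That pool (€444,000) is divided at the grandchildren's generation equally among Eira, Romilly, Tamsin, and Jessamy: €111,000 each.

Una: €222,000; Flora: €222,000; Eira: €111,000; Romilly: €111,000; Gita: €222,000; Tamsin: €111,000; Jessamy: €111,000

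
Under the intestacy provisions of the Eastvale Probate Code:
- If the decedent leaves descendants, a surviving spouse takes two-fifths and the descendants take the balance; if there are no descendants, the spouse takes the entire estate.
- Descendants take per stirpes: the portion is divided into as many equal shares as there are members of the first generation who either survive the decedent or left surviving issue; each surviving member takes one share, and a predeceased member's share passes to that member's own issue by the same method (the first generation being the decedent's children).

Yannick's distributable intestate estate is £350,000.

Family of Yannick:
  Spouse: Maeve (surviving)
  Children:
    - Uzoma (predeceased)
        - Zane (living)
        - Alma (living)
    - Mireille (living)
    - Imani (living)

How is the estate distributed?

Maeve: £140,000; Zane: £35,000; Alma: £35,000; Mireille: £70,000; Imani: £70,000

Maeve takes two-fifths of £350,000 = £140,000. The remaining £210,000 passes to the descendants.
The descendants' portion (£210,000) is divided into 3 shares of £70,000: Mireille and Imani each take £70,000; Uzoma's £70,000 share passes to Uzoma's issue.
Uzoma's share (£70,000) is divided into 2 shares of £35,000: Zane and Alma each take £35,000.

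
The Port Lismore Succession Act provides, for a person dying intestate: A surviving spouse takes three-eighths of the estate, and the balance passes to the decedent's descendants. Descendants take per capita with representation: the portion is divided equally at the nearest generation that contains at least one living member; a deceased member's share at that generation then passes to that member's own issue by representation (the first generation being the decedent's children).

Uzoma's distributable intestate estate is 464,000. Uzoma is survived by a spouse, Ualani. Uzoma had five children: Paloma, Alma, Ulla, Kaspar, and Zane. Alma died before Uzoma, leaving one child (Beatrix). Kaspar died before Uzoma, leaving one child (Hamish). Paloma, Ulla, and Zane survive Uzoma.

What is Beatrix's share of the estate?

Beatrix receives 58,000.

Ualani takes three-eighths of 464,000 = 174,000. The remaining 290,000 passes to the descendants.
The descendants' portion (290,000) is divided into 5 shares of 58,000: Paloma, Ulla, and Zane each take 58,000; Alma's 58,000 share passes to Alma's issue; Kaspar's 58,000 share passes to Kaspar's issue.
Alma's share (58,000) passes entirely to Beatrix.
Kaspar's share (58,000) passes entirely to Hamish.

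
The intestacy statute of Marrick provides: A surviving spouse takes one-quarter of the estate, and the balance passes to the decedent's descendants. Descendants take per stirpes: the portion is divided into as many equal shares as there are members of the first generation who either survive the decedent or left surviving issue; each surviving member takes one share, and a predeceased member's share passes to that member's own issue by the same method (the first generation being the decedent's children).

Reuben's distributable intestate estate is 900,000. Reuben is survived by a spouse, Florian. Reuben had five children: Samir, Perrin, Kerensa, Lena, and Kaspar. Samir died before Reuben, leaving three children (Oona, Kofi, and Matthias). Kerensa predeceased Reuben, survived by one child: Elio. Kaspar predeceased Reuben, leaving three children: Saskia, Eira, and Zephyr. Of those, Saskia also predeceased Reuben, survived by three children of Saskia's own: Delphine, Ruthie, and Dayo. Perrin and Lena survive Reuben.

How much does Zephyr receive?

Florian takes one-quarter of 900,000 = 225,000. The remaining 675,000 passes to the descendants.
The descendants' portion (675,000) is divided into 5 shares of 135,000: Perrin and Lena each take 135,000; Samir's 135,000 share passes to Samir's issue; Kerensa's 135,000 share passes to Kerensa's issue; Kaspar's 135,000 share passes to Kaspar's issue.
Samir's share (135,000) is divided into 3 shares of 45,000: Oona, Kofi, and Matthias each take 45,000.
Kerensa's share (135,000) passes entirely to Elio.
Kaspar's share (135,000) is divided into 3 shares of 45,000: Eira and Zephyr each take 45,000; Saskia's 45,000 share passes to Saskia's issue.
Saskia's share (45,000) is divided into 3 shares of 15,000: Delphine, Ruthie, and Dayo each take 15,000.

Zephyr receives 45,000.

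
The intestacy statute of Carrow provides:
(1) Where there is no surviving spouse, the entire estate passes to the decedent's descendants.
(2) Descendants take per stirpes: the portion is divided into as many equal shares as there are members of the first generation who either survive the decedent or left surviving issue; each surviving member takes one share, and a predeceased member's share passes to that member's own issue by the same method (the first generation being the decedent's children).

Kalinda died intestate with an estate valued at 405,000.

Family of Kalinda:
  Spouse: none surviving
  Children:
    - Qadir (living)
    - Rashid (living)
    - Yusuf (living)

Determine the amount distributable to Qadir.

The entire 405,000 passes to the descendants.
That amount (405,000) is divided into 3 shares of 135,000: Qadir, Rashid, and Yusuf each take 135,000.

Qadir receives 135,000.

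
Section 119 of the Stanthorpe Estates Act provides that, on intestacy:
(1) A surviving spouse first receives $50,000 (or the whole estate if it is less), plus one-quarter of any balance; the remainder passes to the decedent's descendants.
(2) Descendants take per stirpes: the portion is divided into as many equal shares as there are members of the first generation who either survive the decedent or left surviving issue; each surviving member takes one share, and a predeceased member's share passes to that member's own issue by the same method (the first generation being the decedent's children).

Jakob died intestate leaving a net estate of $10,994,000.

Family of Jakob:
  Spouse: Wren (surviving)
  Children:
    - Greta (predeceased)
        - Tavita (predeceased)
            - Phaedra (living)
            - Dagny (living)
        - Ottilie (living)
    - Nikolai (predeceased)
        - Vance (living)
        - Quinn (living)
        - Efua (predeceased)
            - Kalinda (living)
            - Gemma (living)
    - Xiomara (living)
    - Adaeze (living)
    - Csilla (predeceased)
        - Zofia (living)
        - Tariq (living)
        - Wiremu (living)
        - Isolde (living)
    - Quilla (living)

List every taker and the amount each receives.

Wren first takes $50,000, leaving a balance of $10,944,000. Wren then takes one-quarter of the balance ($2,736,000), for a total of $2,786,000. The remaining $8,208,000 passes to the descendants.
The descendants' portion ($8,208,000) is divided into 6 shares of $1,368,000: Xiomara, Adaeze, and Quilla each take $1,368,000; Greta's $1,368,000 share passes to Greta's issue; Nikolai's $1,368,000 share passes to Nikolai's issue; Csilla's $1,368,000 share passes to Csilla's issue.
Greta's share ($1,368,000) is divided into 2 shares of $684,000: Ottilie takes $684,000; Tavita's $684,000 share passes to Tavita's issue.
Tavita's share ($684,000) is divided into 2 shares of $342,000: Phaedra and Dagny each take $342,000.
Nikolai's share ($1,368,000) is divided into 3 shares of $456,000: Vance and Quinn each take $456,000; Efua's $456,000 share passes to Efua's issue.
Efua's share ($456,000) is divided into 2 shares of $228,000: Kalinda and Gemma each take $228,000.
Csilla's share ($1,368,000) is divided into 4 shares of $342,000: Zofia, Tariq, Wiremu, and Isolde each take $342,000.

Wren: $2,786,000; Phaedra: $342,000; Dagny: $342,000; Ottilie: $684,000; Vance: $456,000; Quinn: $456,000; Kalinda: $228,000; Gemma: $228,000; Xiomara: $1,368,000; Adaeze: $1,368,000; Zofia: $342,000; Tariq: $342,000; Wiremu: $342,000; Isolde: $342,000; Quilla: $1,368,000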